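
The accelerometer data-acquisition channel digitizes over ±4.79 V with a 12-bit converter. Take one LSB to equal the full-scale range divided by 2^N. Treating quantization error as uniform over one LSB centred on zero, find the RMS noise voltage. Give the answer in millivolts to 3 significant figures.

Range = 4.79 − (-4.79) = 9.58 V.
LSB = 9.58 V / 2^12 = 2.3389 mV.
For a uniform distribution on [−LSB/2, +LSB/2], V_rms = LSB/√12 = 2.3389 mV/3.4641 = 0.675 mV.

0.675 mV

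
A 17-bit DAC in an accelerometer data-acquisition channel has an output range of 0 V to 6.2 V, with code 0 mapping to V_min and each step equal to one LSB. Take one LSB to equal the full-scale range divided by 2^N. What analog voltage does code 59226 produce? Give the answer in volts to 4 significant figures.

2.802 V

V_FS = 6.2 V. LSB = 6.2 V / 2^17.
V_out = 0 + 59226 × (6.2/131072) V
      = 0 V + 2.80152 V = 2.80152 V.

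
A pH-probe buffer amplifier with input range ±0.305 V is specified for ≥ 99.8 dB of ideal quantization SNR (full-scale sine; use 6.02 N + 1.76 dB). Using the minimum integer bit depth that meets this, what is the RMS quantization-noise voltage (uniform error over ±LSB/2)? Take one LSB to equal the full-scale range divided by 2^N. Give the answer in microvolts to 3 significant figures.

1.34 µV

The full-scale span is 0.305 − (-0.305) = 0.61 V.
N ≥ (99.8 − 1.76)/6.02 = 16.286 → N_min = 17.
Step size = 0.61/131072 V = 4.6539 µV.
V_rms = LSB/√12 = 1.34 µV.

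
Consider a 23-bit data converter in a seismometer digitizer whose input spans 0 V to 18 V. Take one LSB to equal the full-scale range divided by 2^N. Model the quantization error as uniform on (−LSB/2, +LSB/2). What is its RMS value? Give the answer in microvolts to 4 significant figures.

0.6194 µV

Full-scale range = 18 V.
LSB = 18 V ÷ 2^23 = 18/8388608 V = 2.14577 µV.
V_rms = LSB/√12 = 2.14577 µV / √12 = 0.6194 µV.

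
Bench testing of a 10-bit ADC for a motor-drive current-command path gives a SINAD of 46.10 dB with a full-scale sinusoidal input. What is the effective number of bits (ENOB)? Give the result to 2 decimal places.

(46.10 − 1.76) / 6.02 = 44.34/6.02 = 7.3654 effective bits.

7.37 bits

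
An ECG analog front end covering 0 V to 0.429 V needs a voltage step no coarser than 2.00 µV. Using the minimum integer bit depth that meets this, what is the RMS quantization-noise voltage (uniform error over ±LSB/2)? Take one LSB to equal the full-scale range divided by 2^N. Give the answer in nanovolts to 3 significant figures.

V_FS = 0.429 V.
Need 2^N ≥ 0.429 V / 2.00 µV = 214500 → N_min = 18.
One LSB is 0.429 V / 262144 = 1.6365 µV.
V_rms = LSB/√12 = 472 nV.

472 nV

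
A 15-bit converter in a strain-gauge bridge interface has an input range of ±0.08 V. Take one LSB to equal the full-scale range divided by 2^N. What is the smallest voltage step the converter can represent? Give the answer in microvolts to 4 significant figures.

4.883 µV

The full-scale span is 0.08 − (-0.08) = 0.16 V.
There are 2^15 = 32768 steps.
LSB = 0.16 V / 2^15 = 4.883 µV.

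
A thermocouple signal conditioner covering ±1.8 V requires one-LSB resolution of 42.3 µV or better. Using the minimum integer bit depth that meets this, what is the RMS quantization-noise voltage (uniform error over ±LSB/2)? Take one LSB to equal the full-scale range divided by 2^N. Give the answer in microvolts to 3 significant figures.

7.93 µV

Full-scale range = 1.8 V − (-1.8 V) = 3.6 V.
Required number of levels: 3.6/42.3 µV = 85106; smallest N with 2^N ≥ that is 17.
LSB = 3.6 V / 2^17 = 27.466 µV.
V_rms = LSB/√12 = 7.93 µV.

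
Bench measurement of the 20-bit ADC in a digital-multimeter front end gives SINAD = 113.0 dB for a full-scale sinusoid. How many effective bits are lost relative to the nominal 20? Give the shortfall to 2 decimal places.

Effective bits = (113.0 − 1.76)/6.02 = 18.4784.
Shortfall = 20 − 18.4784 = 1.5216 bits.

1.52 bits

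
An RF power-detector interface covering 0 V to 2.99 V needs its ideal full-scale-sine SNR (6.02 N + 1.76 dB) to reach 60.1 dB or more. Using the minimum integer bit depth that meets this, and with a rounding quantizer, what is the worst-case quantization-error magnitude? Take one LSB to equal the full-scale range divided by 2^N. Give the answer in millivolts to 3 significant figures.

Full-scale range = 2.99 V.
Required N = ⌈(60.1 − 1.76)/6.02⌉ = ⌈9.691⌉ = 10.
LSB = 2.99 V ÷ 2^10 = 2.99/1024 V = 2.9199 mV.
Max error for round-to-nearest is LSB/2 = 1.46 mV.

1.46 mV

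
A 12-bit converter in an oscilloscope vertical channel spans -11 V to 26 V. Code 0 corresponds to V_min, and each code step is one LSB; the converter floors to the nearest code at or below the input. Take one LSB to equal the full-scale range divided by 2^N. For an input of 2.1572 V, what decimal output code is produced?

Range = 26 − (-11) = 37 V. LSB = 37 V / 2^12 ≈ 9.033 mV.
(V_in − V_min) × 2^12/range = (2.1572 − (-11)) × 4096/37 = 1456.538.
Floor → code = 1456.

1456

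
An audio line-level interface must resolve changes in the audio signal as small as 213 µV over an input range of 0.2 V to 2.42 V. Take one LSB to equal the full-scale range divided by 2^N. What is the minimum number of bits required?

Span: 2.42 V − (0.2 V) = 2.22 V.
Levels needed ≥ 2.22/213 µV = 10420. 2^14 = 16384 suffices, so N_min = 14.

14 bits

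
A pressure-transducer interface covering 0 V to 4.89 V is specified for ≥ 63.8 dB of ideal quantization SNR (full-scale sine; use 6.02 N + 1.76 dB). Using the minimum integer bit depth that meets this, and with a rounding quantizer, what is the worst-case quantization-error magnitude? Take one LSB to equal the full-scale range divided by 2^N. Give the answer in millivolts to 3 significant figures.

V_FS = 4.89 V.
6.02 N + 1.76 ≥ 63.8 gives N ≥ 10.306, so the minimum integer is 11.
LSB = 4.89 V ÷ 2^11 = 4.89/2048 V = 2.3877 mV.
Half an LSB is 1.19 mV.

1.19 mV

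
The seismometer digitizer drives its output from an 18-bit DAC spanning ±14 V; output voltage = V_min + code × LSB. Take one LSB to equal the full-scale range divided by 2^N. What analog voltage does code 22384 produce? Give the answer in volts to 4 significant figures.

-11.61 V

Full-scale range = 14 V − (-14 V) = 28 V. LSB = 28 V / 2^18.
V_out = -14 + 22384 × (28/262144) V
      = -14 V + 2.39087 V = -11.6091 V.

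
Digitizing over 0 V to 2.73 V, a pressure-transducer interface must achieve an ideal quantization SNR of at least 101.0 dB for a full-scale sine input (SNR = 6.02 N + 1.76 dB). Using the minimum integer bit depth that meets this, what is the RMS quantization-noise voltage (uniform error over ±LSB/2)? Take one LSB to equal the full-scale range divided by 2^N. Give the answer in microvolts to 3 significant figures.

6.01 µV

Range is 2.73 V.
6.02 N + 1.76 ≥ 101.0 gives N ≥ 16.485, so the minimum integer is 17.
LSB = 2.73 V / 2^17 = 20.828 µV.
σ_q = LSB/√12 = 20.828 µV/3.4641 = 6.01 µV.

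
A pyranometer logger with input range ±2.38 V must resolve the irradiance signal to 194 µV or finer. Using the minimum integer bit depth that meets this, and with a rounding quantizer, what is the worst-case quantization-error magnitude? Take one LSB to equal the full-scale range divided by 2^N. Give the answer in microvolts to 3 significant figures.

72.6 µV

Span: 2.38 V − (-2.38 V) = 4.76 V.
Required number of levels: 4.76/194 µV = 24536; smallest N with 2^N ≥ that is 15.
LSB = 4.76 V ÷ 2^15 = 4.76/32768 V = 145.26 µV.
Max error for round-to-nearest is LSB/2 = 72.6 µV.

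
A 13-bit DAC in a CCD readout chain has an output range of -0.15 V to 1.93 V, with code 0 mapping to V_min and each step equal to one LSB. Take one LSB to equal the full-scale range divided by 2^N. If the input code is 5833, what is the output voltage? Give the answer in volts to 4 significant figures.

1.331 V

Range = 1.93 − (-0.15) = 2.08 V. LSB = 2.08 V / 2^13.
V_out = V_min + code × LSB = -0.15 V + 5833 × 2.08 V / 8192
      = -0.15 V + 1.48104 V = 1.33104 V.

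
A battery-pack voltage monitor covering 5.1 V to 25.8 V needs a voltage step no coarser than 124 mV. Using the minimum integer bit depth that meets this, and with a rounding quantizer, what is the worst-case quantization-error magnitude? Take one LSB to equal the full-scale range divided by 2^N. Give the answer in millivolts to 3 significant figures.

Span: 25.8 V − (5.1 V) = 20.7 V.
Need 2^N ≥ 20.7 V / 124 mV = 166.9 → N_min = 8.
Step size = 20.7/256 V = 80.859 mV.
Max error for round-to-nearest is LSB/2 = 40.4 mV.

40.4 mV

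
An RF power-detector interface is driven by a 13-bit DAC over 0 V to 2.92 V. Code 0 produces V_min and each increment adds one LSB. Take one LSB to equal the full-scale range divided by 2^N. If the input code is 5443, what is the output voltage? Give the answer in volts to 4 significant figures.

1.940 V

V_FS = 2.92 V. LSB = 2.92 V / 2^13.
Output = V_min + (5443/8192) × range = 0 + 0.664429 × 2.92 V
      = 0 V + 1.94013 V = 1.94013 V.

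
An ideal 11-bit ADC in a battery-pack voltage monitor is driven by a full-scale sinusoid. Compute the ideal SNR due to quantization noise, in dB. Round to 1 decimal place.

68.0 dB

For an ideal N-bit converter with full-scale sine input, SNR = 6.02 N + 1.76 dB. SNR = 6.02 × 11 + 1.76 = 66.22 + 1.76 = 67.98 dB.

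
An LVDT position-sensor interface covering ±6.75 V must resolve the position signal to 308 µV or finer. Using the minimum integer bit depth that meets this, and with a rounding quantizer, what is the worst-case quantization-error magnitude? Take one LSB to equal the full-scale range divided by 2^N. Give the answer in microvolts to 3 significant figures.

103 µV

Full-scale range = 6.75 V − (-6.75 V) = 13.5 V.
13.5 V / 308 µV = 43830. Since 2^15 = 32768 and 2^16 = 65536, N = 16.
Step size = 13.5/65536 V = 205.99 µV.
Half an LSB is 103 µV.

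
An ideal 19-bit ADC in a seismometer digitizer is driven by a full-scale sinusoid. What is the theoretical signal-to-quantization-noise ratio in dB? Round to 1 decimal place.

For an ideal N-bit converter with full-scale sine input, SNR = 6.02 N + 1.76 dB. SNR = 6.02 × 19 + 1.76 = 114.38 + 1.76 = 116.14 dB.

116.1 dB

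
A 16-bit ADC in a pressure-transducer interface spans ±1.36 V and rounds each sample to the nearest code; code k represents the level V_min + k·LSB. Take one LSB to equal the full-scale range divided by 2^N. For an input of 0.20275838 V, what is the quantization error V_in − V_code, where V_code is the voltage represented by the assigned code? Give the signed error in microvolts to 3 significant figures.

+11.8 µV

Full-scale range = 1.36 V − (-1.36 V) = 2.72 V. LSB = 2.72 V / 2^16 ≈ 41.50 µV.
(0.20275838 − (-1.36)) / LSB = 1.56275838 × 65536/2.72 = 37653.2843. Nearest integer: k = 37653.
Reconstructed level: -1.36 + 37653 × 2.72/65536 V = 0.20274658203 V.
Error = V_in − V_code = 0.20275838 − (0.20274658203) = +11.8 µV.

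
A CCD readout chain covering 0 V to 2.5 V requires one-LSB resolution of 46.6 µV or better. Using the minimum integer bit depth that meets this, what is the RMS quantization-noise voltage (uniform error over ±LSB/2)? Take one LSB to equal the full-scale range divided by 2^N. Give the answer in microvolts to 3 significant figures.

11.0 µV

Full-scale range = 2.5 V.
Required number of levels: 2.5/46.6 µV = 53648; smallest N with 2^N ≥ that is 16.
LSB = 2.5 V ÷ 2^16 = 2.5/65536 V = 38.147 µV.
RMS noise = LSB/√12 = 11.0 µV.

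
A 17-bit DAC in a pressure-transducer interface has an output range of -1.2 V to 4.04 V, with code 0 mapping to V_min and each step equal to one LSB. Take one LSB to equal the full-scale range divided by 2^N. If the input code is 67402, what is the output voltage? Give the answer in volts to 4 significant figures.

Range = 4.04 − (-1.2) = 5.24 V. LSB = 5.24 V / 2^17.
V_out = -1.2 + 67402 × (5.24/131072) V
      = -1.2 V + 2.69460 V = 1.49460 V.

1.495 V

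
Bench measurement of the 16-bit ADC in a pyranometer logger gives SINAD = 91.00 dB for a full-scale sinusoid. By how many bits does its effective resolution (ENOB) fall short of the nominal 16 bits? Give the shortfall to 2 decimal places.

Effective bits = (91.00 − 1.76)/6.02 = 14.8239.
Lost resolution: 16 − 14.8239 = 1.1761 bits.

1.18 bits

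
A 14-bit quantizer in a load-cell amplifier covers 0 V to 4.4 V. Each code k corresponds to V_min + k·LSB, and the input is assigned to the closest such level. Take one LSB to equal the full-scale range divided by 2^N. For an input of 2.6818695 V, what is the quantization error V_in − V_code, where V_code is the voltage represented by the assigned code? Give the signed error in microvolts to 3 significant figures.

V_FS = 4.4 V. LSB = 4.4 V / 2^14 ≈ 268.6 µV.
(V_in − V_min)/LSB = (2.6818695 − (0)) × 16384/4.4 = 9986.3068 → nearest code k = 9986.
V_code = 0 + (9986/16384) × 4.4 = 2.6817871094 V.
Error = V_in − V_code = 2.6818695 − (2.6817871094) = +82.4 µV.

+82.4 µV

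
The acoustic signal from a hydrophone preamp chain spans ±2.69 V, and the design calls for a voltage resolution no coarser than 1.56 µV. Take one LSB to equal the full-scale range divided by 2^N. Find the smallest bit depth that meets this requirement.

22 bits

The full-scale span is 2.69 − (-2.69) = 5.38 V.
5.38 V / 1.56 µV = 3.449e6. Since 2^21 = 2097152 and 2^22 = 4194304, N = 22.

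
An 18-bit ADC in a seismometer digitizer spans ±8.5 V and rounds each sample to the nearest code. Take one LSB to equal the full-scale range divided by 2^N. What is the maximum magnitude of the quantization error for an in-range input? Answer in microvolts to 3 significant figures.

Range = 8.5 − (-8.5) = 17 V.
LSB = 17 V / 2^18 = 64.850 µV.
A rounding quantizer has |error| ≤ LSB/2 = 32.4 µV.

32.4 µV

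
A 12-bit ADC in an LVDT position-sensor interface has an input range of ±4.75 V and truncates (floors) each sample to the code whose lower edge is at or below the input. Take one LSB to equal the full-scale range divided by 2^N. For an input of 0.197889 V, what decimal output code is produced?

Full-scale range = 4.75 V − (-4.75 V) = 9.5 V. LSB = 9.5 V / 2^12 ≈ 2.319 mV.
(V_in − V_min) × 2^12/range = (0.197889 − (-4.75)) × 4096/9.5 = 2133.321.
Floor → code = 2133.

2133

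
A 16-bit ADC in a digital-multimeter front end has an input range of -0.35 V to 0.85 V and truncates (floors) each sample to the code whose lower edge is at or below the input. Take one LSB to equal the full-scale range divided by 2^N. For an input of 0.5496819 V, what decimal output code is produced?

Full-scale range = 0.85 V − (-0.35 V) = 1.2 V. LSB = 1.2 V / 2^16 ≈ 18.31 µV.
(V_in − V_min) × 2^16/range = (0.5496819 − (-0.35)) × 65536/1.2 = 49134.627.
Floor → code = 49134.

49134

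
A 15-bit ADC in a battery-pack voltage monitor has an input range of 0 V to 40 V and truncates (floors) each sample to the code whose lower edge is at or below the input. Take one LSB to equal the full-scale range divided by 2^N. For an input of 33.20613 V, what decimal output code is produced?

Span = 40 V. LSB = 40 V / 2^15 ≈ 1.221 mV.
code = ⌊(V_in − V_min)/LSB⌋ = ⌊(V_in − V_min) × 2^15 / range⌋
     = ⌊(33.20613 − (0)) × 32768 / 40⌋ = ⌊33.20613 × 32768/40⌋
     = ⌊27202.462⌋ = 27202.

27202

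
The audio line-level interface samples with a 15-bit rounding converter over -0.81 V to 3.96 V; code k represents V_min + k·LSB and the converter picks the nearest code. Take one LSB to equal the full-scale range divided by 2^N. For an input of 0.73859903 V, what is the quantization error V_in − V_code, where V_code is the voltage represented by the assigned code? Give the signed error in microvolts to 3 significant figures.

Range = 3.96 − (-0.81) = 4.77 V. LSB = 4.77 V / 2^15 ≈ 145.6 µV.
(V_in − V_min)/LSB = (0.73859903 − (-0.81)) × 32768/4.77 = 10638.2585 → nearest code k = 10638.
V_code = -0.81 + (10638/32768) × 4.77 = 0.73856140137 V.
Error = V_in − V_code = 0.73859903 − (0.73856140137) = +37.6 µV.

+37.6 µV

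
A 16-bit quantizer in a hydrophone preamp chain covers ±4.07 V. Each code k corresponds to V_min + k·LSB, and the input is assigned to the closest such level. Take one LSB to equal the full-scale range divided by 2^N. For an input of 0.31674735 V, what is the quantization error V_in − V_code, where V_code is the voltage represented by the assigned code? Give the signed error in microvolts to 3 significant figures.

+20.7 µV

Range = 4.07 − (-4.07) = 8.14 V. LSB = 8.14 V / 2^16 ≈ 124.2 µV.
Position in LSBs: (0.31674735 − (-4.07)) × 65536/8.14 = 35318.1664; rounding gives k = 35318.
Reconstructed level: -4.07 + 35318 × 8.14/65536 V = 0.31672668457 V.
V_in − V_code = 0.31674735 − (0.31672668457) = +20.7 µV.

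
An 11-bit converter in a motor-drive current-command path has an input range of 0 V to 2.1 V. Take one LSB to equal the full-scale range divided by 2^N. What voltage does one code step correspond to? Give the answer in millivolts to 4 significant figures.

1.025 mV

V_FS = 2.1 V.
There are 2^11 = 2048 steps.
Step size = 2.1/2048 V = 1.025 mV.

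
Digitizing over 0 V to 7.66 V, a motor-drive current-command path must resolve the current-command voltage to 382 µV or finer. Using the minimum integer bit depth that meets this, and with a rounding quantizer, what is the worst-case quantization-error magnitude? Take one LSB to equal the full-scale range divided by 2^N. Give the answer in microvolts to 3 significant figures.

Range is 7.66 V.
Need 2^N ≥ 7.66 V / 382 µV = 20050 → N_min = 15.
Step size = 7.66/32768 V = 233.76 µV.
Max error for round-to-nearest is LSB/2 = 117 µV.

117 µV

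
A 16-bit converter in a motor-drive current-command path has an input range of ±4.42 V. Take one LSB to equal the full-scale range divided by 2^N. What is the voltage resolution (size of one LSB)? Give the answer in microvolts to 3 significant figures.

135 µV

The full-scale span is 4.42 − (-4.42) = 8.84 V.
2^16 = 65536 levels.
LSB = 8.84 V ÷ 2^16 = 8.84/65536 V = 135 µV.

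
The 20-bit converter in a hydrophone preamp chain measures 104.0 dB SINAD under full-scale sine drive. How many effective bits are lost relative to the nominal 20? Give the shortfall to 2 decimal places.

Effective bits = (104.0 − 1.76)/6.02 = 16.9834.
20 − 16.9834 = 3.02 bits below nominal.

3.02 bits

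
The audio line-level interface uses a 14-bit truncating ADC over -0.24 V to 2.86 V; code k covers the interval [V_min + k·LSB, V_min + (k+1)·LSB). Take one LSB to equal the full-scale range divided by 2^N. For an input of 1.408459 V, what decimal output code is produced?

8712

The full-scale span is 2.86 − (-0.24) = 3.1 V. LSB = 3.1 V / 2^14 ≈ 189.2 µV.
(V_in − V_min) × 2^14/range = (1.408459 − (-0.24)) × 16384/3.1 = 8712.372.
Floor → code = 8712.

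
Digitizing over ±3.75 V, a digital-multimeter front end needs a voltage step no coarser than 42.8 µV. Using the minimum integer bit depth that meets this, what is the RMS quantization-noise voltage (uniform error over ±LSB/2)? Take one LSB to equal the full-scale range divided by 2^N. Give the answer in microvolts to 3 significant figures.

8.26 µV

Full-scale range = 3.75 V − (-3.75 V) = 7.5 V.
Levels needed ≥ 7.5/42.8 µV = 175200. 2^18 = 262144 suffices, so N_min = 18.
LSB = 7.5 V / 2^18 = 28.610 µV.
V_rms = LSB/√12 = 8.26 µV.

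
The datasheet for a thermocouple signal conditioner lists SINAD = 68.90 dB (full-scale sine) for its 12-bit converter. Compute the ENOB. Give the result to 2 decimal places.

ENOB = (SINAD − 1.76) / 6.02 = (68.90 − 1.76) / 6.02 = 67.14 / 6.02 = 11.1528.

11.15 bits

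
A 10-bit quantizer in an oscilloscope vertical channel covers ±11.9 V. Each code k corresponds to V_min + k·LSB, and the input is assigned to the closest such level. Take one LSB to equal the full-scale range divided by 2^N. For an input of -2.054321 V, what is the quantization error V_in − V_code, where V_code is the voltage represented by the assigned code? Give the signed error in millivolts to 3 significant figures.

The full-scale span is 11.9 − (-11.9) = 23.8 V. LSB = 23.8 V / 2^10 ≈ 23.24 mV.
(-2.054321 − (-11.9)) / LSB = 9.845679 × 1024/23.8 = 423.6124. Nearest integer: k = 424.
Reconstructed level: -11.9 + 424 × 23.8/1024 V = -2.045312500 V.
V_in − V_code = -2.054321 − (-2.045312500) = −9.01 mV.

−9.01 mV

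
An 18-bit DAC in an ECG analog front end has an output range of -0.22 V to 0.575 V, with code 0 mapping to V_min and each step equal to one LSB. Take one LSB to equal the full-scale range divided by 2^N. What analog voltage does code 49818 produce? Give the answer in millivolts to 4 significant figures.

-68.92 mV

Range = 0.575 − (-0.22) = 0.795 V. LSB = 0.795 V / 2^18.
V_out = V_min + code × LSB = -0.22 V + 49818 × 0.795 V / 262144
      = -0.22 V + 0.151082 V = -0.0689177 V.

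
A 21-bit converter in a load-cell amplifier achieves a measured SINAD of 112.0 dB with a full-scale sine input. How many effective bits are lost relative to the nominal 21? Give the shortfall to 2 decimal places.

2.69 bits

Effective bits = (112.0 − 1.76)/6.02 = 18.3123.
Shortfall = 21 − 18.3123 = 2.6877 bits.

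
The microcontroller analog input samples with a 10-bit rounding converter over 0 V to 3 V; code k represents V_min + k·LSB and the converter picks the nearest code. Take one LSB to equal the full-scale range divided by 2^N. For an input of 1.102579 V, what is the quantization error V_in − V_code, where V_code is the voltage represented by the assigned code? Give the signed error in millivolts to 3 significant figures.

V_FS = 3 V. LSB = 3 V / 2^10 ≈ 2.930 mV.
(V_in − V_min)/LSB = (1.102579 − (0)) × 1024/3 = 376.3470 → nearest code k = 376.
V_code = V_min + k × range/2^10 = 0 + 376 × 3/1024 = 1.101562500 V.
Error = V_in − V_code = 1.102579 − (1.101562500) = +1.02 mV.

+1.02 mV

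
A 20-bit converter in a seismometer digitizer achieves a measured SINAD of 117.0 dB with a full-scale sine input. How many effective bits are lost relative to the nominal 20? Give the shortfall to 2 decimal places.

Effective bits = (117.0 − 1.76)/6.02 = 19.1429.
Lost resolution: 20 − 19.1429 = 0.8571 bits.

0.86 bits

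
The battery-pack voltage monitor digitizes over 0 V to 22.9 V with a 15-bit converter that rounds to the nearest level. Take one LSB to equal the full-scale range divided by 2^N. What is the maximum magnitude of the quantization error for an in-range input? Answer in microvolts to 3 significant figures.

349 µV

V_FS = 22.9 V.
One LSB is 22.9 V / 32768 = 0.69885 mV.
A rounding quantizer has |error| ≤ LSB/2 = 349 µV.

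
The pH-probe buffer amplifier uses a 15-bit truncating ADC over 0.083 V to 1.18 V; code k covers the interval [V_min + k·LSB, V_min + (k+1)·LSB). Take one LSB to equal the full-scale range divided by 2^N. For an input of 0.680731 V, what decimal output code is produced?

17854

Full-scale range = 1.18 V − (0.083 V) = 1.097 V. LSB = 1.097 V / 2^15 ≈ 33.48 µV.
V_in − V_min = 0.680731 − (0.083) = 0.597731 V.
Divide by LSB: 0.597731 × 32768/1.097 = 17854.5573.
Truncating gives code 17854.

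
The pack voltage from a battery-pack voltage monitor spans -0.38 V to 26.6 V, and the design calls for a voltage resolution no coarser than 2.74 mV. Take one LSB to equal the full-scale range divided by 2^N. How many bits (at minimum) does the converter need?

The full-scale span is 26.6 − (-0.38) = 26.98 V.
Need 2^N ≥ 26.98 V / 2.74 mV = 9847 → N_min = 14.

14 bits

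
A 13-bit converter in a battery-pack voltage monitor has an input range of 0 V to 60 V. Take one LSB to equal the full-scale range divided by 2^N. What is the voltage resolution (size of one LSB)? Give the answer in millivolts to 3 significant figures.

7.32 mV

V_FS = 60 V.
Number of codes = 2^13 = 8192.
Step size = 60/8192 V = 7.32 mV.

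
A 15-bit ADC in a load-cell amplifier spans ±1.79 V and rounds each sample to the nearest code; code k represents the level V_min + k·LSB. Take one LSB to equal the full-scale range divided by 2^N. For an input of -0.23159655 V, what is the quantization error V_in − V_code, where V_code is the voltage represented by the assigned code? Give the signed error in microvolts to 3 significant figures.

+19.7 µV

Span: 1.79 V − (-1.79 V) = 3.58 V. LSB = 3.58 V / 2^15 ≈ 109.3 µV.
(V_in − V_min)/LSB = (-0.23159655 − (-1.79)) × 32768/3.58 = 14264.1800 → nearest code k = 14264.
V_code = -1.79 + (14264/32768) × 3.58 = -0.23161621094 V.
Error = V_in − V_code = -0.23159655 − (-0.23161621094) = +19.7 µV.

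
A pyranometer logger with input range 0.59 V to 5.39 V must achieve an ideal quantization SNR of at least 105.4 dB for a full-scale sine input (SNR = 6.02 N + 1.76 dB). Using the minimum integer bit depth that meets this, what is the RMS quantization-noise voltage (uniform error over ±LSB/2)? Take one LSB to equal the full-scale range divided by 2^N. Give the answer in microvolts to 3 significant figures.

5.29 µV

Full-scale range = 5.39 V − (0.59 V) = 4.8 V.
6.02 N + 1.76 ≥ 105.4 gives N ≥ 17.216, so the minimum integer is 18.
One LSB is 4.8 V / 262144 = 18.311 µV.
RMS noise = LSB/√12 = 5.29 µV.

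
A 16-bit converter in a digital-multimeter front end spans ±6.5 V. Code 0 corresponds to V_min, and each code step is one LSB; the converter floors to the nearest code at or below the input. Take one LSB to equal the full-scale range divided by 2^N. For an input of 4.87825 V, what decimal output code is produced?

57360

Span: 6.5 V − (-6.5 V) = 13 V. LSB = 13 V / 2^16 ≈ 198.4 µV.
code = ⌊(V_in − V_min)/LSB⌋ = ⌊(V_in − V_min) × 2^16 / range⌋
     = ⌊(4.87825 − (-6.5)) × 65536 / 13⌋ = ⌊11.37825 × 65536/13⌋
     = ⌊57360.384⌋ = 57360.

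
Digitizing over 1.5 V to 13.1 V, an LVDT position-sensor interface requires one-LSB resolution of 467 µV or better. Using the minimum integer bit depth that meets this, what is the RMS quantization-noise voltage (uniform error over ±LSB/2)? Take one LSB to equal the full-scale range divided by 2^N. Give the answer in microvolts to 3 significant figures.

Range = 13.1 − (1.5) = 11.6 V.
11.6 V / 467 µV = 24840. Since 2^14 = 16384 and 2^15 = 32768, N = 15.
Step size = 11.6/32768 V = 354.00 µV.
σ_q = LSB/√12 = 354.00 µV/3.4641 = 102 µV.

102 µV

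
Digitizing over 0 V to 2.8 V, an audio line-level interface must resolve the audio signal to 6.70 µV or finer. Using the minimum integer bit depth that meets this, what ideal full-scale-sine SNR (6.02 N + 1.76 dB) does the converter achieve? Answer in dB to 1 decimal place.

116.1 dB

V_FS = 2.8 V.
Need 2^N ≥ 2.8 V / 6.70 µV = 417900 → N_min = 19.
6.02(19) + 1.76 = 116.14 dB.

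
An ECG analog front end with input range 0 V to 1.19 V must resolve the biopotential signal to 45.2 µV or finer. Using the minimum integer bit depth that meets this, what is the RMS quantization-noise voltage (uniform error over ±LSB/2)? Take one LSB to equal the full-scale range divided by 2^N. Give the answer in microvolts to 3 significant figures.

10.5 µV

Span = 1.19 V.
Levels needed ≥ 1.19/45.2 µV = 26330. 2^15 = 32768 suffices, so N_min = 15.
LSB = 1.19 V ÷ 2^15 = 1.19/32768 V = 36.316 µV.
V_rms = LSB/√12 = 10.5 µV.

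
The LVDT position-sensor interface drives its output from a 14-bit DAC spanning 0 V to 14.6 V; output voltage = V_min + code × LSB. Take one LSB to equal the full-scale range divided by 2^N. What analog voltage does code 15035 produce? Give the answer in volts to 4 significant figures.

13.40 V

Range is 14.6 V. LSB = 14.6 V / 2^14.
Output = V_min + (15035/16384) × range = 0 + 0.917664 × 14.6 V
      = 0 + 13.3979 = 13.3979 V.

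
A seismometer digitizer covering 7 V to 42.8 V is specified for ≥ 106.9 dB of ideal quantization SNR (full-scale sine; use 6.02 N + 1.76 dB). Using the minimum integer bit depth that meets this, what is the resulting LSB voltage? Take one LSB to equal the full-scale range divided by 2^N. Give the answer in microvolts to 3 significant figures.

137 µV

The full-scale span is 42.8 − (7) = 35.8 V.
6.02 N + 1.76 ≥ 106.9 gives N ≥ 17.465, so the minimum integer is 18.
LSB = 35.8 V / 2^18 = 137 µV.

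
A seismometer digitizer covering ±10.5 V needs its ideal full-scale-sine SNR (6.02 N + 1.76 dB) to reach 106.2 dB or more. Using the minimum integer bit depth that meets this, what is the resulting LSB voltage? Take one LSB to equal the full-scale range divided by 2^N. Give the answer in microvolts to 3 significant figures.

Span: 10.5 V − (-10.5 V) = 21 V.
Solving 6.02 N ≥ 106.2 − 1.76: N ≥ 17.349. Round up → N = 18.
One LSB is 21 V / 262144 = 80.1 µV.

80.1 µV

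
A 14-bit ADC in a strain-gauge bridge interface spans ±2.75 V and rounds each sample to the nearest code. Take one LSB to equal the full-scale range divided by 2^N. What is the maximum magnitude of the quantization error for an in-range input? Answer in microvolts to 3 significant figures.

168 µV

Range = 2.75 − (-2.75) = 5.5 V.
Step size = 5.5/16384 V = 335.69 µV.
Worst-case error for round-to-nearest is half an LSB: 168 µV.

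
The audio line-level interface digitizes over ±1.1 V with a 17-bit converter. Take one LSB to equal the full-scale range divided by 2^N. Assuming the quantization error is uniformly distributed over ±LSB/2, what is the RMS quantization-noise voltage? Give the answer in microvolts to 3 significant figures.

The full-scale span is 1.1 − (-1.1) = 2.2 V.
One LSB is 2.2 V / 131072 = 16.785 µV.
RMS of a uniform error over width LSB is LSB/√12 = 4.85 µV.

4.85 µV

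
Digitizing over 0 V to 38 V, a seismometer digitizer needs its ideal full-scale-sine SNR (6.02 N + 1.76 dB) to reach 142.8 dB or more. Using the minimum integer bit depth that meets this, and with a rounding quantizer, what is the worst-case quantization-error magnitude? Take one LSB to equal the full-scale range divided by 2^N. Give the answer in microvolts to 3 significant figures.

1.13 µV

V_FS = 38 V.
6.02 N + 1.76 ≥ 142.8 gives N ≥ 23.429, so the minimum integer is 24.
LSB = 38 V ÷ 2^24 = 38/16777216 V = 2.2650 µV.
Half an LSB is 1.13 µV.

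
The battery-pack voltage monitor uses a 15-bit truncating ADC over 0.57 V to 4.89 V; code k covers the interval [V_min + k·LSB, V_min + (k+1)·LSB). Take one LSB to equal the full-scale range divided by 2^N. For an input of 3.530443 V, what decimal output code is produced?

22455

Span: 4.89 V − (0.57 V) = 4.32 V. LSB = 4.32 V / 2^15 ≈ 131.8 µV.
V_in − V_min = 3.530443 − (0.57) = 2.960443 V.
Divide by LSB: 2.960443 × 32768/4.32 = 22455.5084.
Truncating gives code 22455.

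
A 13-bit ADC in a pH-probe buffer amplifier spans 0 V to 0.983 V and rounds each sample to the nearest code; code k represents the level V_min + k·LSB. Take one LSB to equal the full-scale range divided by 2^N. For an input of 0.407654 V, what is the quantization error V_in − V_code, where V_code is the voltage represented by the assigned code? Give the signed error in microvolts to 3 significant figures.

+30.6 µV

Full-scale range = 0.983 V. LSB = 0.983 V / 2^13 ≈ 120.0 µV.
Position in LSBs: (0.407654 − (0)) × 8192/0.983 = 3397.2549; rounding gives k = 3397.
V_code = V_min + k × range/2^13 = 0 + 3397 × 0.983/8192 = 0.4076234131 V.
Error = V_in − V_code = 0.407654 − (0.4076234131) = +30.6 µV.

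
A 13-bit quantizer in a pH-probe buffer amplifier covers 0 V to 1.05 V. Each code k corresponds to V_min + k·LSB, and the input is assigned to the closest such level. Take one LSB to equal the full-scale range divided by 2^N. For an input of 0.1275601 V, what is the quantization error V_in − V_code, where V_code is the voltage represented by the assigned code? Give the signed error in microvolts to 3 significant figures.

V_FS = 1.05 V. LSB = 1.05 V / 2^13 ≈ 128.2 µV.
(0.1275601 − (0)) / LSB = 0.1275601 × 8192/1.05 = 995.2118. Nearest integer: k = 995.
V_code = V_min + k × range/2^13 = 0 + 995 × 1.05/8192 = 0.1275329590 V.
e = 0.1275601 − (0.1275329590) = +27.1 µV.

+27.1 µV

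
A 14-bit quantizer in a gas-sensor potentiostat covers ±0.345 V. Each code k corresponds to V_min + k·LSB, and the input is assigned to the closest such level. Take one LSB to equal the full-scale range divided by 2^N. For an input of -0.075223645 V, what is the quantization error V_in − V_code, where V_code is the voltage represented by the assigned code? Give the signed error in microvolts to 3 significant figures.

Span: 0.345 V − (-0.345 V) = 0.69 V. LSB = 0.69 V / 2^14 ≈ 42.11 µV.
(-0.075223645 − (-0.345)) / LSB = 0.269776355 × 16384/0.69 = 6405.8200. Nearest integer: k = 6406.
Reconstructed level: -0.345 + 6406 × 0.69/16384 V = -0.075216064453 V.
V_in − V_code = -0.075223645 − (-0.075216064453) = −7.58 µV.

−7.58 µV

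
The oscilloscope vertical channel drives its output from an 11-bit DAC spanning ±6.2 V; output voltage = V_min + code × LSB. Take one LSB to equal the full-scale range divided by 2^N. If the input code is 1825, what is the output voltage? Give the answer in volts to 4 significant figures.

4.850 V

Span: 6.2 V − (-6.2 V) = 12.4 V. LSB = 12.4 V / 2^11.
V_out = V_min + code × LSB = -6.2 V + 1825 × 12.4 V / 2048
      = -6.2 + 11.0498 = 4.84980 V.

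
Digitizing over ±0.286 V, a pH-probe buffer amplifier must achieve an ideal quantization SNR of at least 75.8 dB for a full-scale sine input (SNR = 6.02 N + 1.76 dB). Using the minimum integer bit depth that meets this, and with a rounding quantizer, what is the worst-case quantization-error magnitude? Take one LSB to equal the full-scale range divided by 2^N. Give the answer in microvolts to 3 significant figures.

34.9 µV

Span: 0.286 V − (-0.286 V) = 0.572 V.
6.02 N + 1.76 ≥ 75.8 gives N ≥ 12.299, so the minimum integer is 13.
Step size = 0.572/8192 V = 69.824 µV.
|e|_max = LSB/2 = 34.9 µV.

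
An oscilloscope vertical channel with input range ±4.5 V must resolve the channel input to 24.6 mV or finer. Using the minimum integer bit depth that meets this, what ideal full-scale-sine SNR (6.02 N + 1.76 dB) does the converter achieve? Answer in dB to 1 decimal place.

Range = 4.5 − (-4.5) = 9 V.
9 V / 24.6 mV = 365.9. Since 2^8 = 256 and 2^9 = 512, N = 9.
6.02(9) + 1.76 = 55.94 dB.

55.9 dB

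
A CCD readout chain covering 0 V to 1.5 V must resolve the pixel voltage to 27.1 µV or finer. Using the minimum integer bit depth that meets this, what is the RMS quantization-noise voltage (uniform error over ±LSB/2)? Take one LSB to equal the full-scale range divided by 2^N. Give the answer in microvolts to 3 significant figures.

Full-scale range = 1.5 V.
Need 2^N ≥ 1.5 V / 27.1 µV = 55350 → N_min = 16.
One LSB is 1.5 V / 65536 = 22.888 µV.
V_rms = LSB/√12 = 6.61 µV.

6.61 µV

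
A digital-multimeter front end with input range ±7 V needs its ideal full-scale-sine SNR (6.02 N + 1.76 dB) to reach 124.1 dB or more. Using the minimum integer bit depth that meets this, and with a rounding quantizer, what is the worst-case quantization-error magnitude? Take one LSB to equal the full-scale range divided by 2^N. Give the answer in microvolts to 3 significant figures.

Full-scale range = 7 V − (-7 V) = 14 V.
6.02 N + 1.76 ≥ 124.1 gives N ≥ 20.322, so the minimum integer is 21.
Step size = 14/2097152 V = 6.6757 µV.
Max error for round-to-nearest is LSB/2 = 3.34 µV.

3.34 µV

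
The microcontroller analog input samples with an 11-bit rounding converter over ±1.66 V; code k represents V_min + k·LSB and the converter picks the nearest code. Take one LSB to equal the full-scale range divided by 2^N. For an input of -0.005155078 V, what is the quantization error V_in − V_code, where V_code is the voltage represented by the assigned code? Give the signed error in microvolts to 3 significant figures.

−292 µV

Span: 1.66 V − (-1.66 V) = 3.32 V. LSB = 3.32 V / 2^11 ≈ 1.621 mV.
(V_in − V_min)/LSB = (-0.005155078 − (-1.66)) × 2048/3.32 = 1020.8200 → nearest code k = 1021.
Reconstructed level: -1.66 + 1021 × 3.32/2048 V = -0.004863281250 V.
V_in − V_code = -0.005155078 − (-0.004863281250) = −292 µV.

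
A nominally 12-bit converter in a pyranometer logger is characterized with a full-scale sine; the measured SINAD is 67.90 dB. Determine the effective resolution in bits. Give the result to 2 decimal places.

10.99 bits

(67.90 − 1.76) / 6.02 = 66.14/6.02 = 10.9867 effective bits.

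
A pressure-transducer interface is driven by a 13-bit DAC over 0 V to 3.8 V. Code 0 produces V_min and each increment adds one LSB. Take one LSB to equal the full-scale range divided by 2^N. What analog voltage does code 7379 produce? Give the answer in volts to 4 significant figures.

3.423 V

Span = 3.8 V. LSB = 3.8 V / 2^13.
Output = V_min + (7379/8192) × range = 0 + 0.900757 × 3.8 V
      = 0 V + 3.42288 V = 3.42288 V.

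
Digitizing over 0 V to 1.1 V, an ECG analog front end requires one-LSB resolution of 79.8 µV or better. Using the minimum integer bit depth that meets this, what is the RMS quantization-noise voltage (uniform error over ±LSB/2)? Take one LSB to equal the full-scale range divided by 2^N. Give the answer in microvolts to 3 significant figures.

19.4 µV

Span = 1.1 V.
Required number of levels: 1.1/79.8 µV = 13784; smallest N with 2^N ≥ that is 14.
LSB = 1.1 V / 2^14 = 67.139 µV.
RMS noise = LSB/√12 = 19.4 µV.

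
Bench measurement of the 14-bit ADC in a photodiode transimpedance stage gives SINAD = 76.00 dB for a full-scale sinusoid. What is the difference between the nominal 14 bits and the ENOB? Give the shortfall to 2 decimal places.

Effective bits = (76.00 − 1.76)/6.02 = 12.3322.
Shortfall = 14 − 12.3322 = 1.6678 bits.

1.67 bits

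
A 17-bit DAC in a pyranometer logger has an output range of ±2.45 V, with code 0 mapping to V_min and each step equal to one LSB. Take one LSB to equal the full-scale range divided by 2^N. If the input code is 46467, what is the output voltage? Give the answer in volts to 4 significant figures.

Full-scale range = 2.45 V − (-2.45 V) = 4.9 V. LSB = 4.9 V / 2^17.
V_out = V_min + code × LSB = -2.45 V + 46467 × 4.9 V / 131072
      = -2.45 V + 1.73712 V = -0.712876 V.

-0.7129 V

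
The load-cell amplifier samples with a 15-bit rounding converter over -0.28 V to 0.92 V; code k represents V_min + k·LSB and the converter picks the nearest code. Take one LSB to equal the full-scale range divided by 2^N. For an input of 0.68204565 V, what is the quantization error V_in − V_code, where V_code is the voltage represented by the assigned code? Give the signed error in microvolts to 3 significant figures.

The full-scale span is 0.92 − (-0.28) = 1.2 V. LSB = 1.2 V / 2^15 ≈ 36.62 µV.
Position in LSBs: (0.68204565 − (-0.28)) × 32768/1.2 = 26270.2599; rounding gives k = 26270.
V_code = V_min + k × range/2^15 = -0.28 + 26270 × 1.2/32768 = 0.68203613281 V.
V_in − V_code = 0.68204565 − (0.68203613281) = +9.52 µV.

+9.52 µV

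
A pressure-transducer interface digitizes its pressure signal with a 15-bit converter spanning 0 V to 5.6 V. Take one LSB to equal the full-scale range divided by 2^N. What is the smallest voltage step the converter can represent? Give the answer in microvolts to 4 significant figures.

Range is 5.6 V.
Number of codes = 2^15 = 32768.
LSB = 5.6 V / 2^15 = 170.9 µV.

170.9 µV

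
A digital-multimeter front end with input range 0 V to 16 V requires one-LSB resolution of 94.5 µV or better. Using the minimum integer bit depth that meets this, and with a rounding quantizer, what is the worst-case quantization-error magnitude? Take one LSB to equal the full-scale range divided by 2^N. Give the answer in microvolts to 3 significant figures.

Full-scale range = 16 V.
Levels needed ≥ 16/94.5 µV = 169300. 2^18 = 262144 suffices, so N_min = 18.
LSB = 16 V / 2^18 = 61.035 µV.
|e|_max = LSB/2 = 30.5 µV.

30.5 µV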